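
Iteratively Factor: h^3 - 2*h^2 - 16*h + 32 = (h - 4)*(h^2 + 2*h - 8) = (h - 4)*(h - 2)*(h + 4)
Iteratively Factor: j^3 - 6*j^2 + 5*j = (j - 1)*(j^2 - 5*j) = (j - 5)*(j - 1)*(j)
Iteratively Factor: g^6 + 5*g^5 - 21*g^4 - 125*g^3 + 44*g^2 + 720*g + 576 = (g + 4)*(g^5 + g^4 - 25*g^3 - 25*g^2 + 144*g + 144) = (g + 4)^2*(g^4 - 3*g^3 - 13*g^2 + 27*g + 36) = (g + 1)*(g + 4)^2*(g^3 - 4*g^2 - 9*g + 36) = (g - 4)*(g + 1)*(g + 4)^2*(g^2 - 9) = (g - 4)*(g - 3)*(g + 1)*(g + 4)^2*(g + 3)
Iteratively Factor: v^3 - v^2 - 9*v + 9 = (v + 3)*(v^2 - 4*v + 3) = (v - 1)*(v + 3)*(v - 3)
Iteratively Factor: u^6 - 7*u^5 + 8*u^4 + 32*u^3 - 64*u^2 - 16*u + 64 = (u + 1)*(u^5 - 8*u^4 + 16*u^3 + 16*u^2 - 80*u + 64) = (u - 2)*(u + 1)*(u^4 - 6*u^3 + 4*u^2 + 24*u - 32) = (u - 2)^2*(u + 1)*(u^3 - 4*u^2 - 4*u + 16) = (u - 2)^2*(u + 1)*(u + 2)*(u^2 - 6*u + 8) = (u - 4)*(u - 2)^2*(u + 1)*(u + 2)*(u - 2)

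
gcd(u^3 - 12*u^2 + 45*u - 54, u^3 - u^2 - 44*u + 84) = u - 6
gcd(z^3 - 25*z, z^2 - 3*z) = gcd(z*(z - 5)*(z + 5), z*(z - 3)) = z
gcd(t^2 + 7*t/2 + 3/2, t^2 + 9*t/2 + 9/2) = t + 3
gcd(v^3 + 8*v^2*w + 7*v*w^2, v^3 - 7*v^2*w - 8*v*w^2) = v^2 + v*w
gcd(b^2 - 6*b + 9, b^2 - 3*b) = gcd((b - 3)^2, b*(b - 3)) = b - 3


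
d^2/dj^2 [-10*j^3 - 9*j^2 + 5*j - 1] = -60*j - 18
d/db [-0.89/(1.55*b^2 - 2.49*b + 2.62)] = (2.759*b - 2.2161)/(1.55*b^2 - 2.49*b + 2.62)^2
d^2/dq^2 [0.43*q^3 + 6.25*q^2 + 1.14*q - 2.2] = 2.58*q + 12.5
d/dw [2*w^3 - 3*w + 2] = 6*w^2 - 3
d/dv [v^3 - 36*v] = 3*v^2 - 36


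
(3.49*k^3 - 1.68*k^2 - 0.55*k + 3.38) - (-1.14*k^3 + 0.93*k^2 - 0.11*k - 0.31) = 4.63*k^3 - 2.61*k^2 - 0.44*k + 3.69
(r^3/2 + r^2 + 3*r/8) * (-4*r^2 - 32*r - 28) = -2*r^5 - 20*r^4 - 95*r^3/2 - 40*r^2 - 21*r/2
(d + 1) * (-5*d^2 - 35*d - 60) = -5*d^3 - 40*d^2 - 95*d - 60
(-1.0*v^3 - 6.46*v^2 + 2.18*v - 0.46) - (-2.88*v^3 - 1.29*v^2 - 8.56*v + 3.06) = 1.88*v^3 - 5.17*v^2 + 10.74*v - 3.52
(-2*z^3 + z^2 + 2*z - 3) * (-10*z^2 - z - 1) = 20*z^5 - 8*z^4 - 19*z^3 + 27*z^2 + z + 3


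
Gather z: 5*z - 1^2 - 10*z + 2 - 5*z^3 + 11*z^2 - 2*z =-5*z^3 + 11*z^2 - 7*z + 1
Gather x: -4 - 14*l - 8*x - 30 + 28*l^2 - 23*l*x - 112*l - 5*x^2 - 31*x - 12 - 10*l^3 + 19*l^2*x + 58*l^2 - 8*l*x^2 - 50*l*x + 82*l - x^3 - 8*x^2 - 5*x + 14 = -10*l^3 + 86*l^2 - 44*l - x^3 + x^2*(-8*l - 13) + x*(19*l^2 - 73*l - 44) - 32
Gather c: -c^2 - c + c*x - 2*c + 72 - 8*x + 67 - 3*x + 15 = -c^2 + c*(x - 3) - 11*x + 154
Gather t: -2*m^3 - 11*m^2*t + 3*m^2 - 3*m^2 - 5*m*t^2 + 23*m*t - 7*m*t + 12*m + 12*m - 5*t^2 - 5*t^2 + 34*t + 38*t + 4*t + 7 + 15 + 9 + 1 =-2*m^3 + 24*m + t^2*(-5*m - 10) + t*(-11*m^2 + 16*m + 76) + 32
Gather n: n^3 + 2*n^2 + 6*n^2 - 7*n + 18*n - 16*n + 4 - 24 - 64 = n^3 + 8*n^2 - 5*n - 84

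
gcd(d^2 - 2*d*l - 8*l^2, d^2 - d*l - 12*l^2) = d - 4*l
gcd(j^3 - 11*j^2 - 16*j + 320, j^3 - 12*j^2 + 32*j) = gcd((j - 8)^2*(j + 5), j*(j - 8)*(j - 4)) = j - 8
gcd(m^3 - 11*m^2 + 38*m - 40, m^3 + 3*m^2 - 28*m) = m - 4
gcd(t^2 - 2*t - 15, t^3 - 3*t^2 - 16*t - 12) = 1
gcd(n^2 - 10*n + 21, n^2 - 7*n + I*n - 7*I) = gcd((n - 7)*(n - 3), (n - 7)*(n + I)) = n - 7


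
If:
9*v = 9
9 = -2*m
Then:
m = -9/2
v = 1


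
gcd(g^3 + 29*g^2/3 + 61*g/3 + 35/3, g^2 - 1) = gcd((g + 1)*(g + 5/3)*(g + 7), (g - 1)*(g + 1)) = g + 1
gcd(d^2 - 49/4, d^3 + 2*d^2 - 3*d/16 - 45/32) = 1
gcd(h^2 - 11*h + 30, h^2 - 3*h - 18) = h - 6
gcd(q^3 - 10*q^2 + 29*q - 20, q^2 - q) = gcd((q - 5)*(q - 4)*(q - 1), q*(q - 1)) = q - 1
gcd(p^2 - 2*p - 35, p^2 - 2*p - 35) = p^2 - 2*p - 35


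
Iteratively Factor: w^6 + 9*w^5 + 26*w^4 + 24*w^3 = (w)*(w^5 + 9*w^4 + 26*w^3 + 24*w^2) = w^2*(w^4 + 9*w^3 + 26*w^2 + 24*w) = w^2*(w + 2)*(w^3 + 7*w^2 + 12*w) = w^2*(w + 2)*(w + 3)*(w^2 + 4*w) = w^3*(w + 2)*(w + 3)*(w + 4)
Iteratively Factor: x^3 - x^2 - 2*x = (x + 1)*(x^2 - 2*x) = (x - 2)*(x + 1)*(x)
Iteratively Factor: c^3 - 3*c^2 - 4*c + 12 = (c - 2)*(c^2 - c - 6) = (c - 3)*(c - 2)*(c + 2)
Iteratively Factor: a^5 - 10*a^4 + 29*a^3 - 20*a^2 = (a - 1)*(a^4 - 9*a^3 + 20*a^2) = a*(a - 1)*(a^3 - 9*a^2 + 20*a) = a*(a - 4)*(a - 1)*(a^2 - 5*a) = a^2*(a - 4)*(a - 1)*(a - 5)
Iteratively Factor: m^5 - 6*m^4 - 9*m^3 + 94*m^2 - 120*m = (m - 5)*(m^4 - m^3 - 14*m^2 + 24*m) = (m - 5)*(m - 2)*(m^3 + m^2 - 12*m) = (m - 5)*(m - 3)*(m - 2)*(m^2 + 4*m) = (m - 5)*(m - 3)*(m - 2)*(m + 4)*(m)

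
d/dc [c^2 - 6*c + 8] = 2*c - 6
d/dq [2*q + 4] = 2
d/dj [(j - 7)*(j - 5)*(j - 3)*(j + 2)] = 4*j^3 - 39*j^2 + 82*j + 37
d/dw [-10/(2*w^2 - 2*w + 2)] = 5*(2*w - 1)/(w^2 - w + 1)^2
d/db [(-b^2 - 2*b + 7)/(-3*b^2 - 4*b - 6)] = 2*(-b^2 + 27*b + 20)/(9*b^4 + 24*b^3 + 52*b^2 + 48*b + 36)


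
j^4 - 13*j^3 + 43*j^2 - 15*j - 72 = (j - 8)*(j - 3)^2*(j + 1)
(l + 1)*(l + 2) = l^2 + 3*l + 2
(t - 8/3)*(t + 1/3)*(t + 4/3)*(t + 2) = t^4 + t^3 - 6*t^2 - 248*t/27 - 64/27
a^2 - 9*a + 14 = (a - 7)*(a - 2)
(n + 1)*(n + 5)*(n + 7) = n^3 + 13*n^2 + 47*n + 35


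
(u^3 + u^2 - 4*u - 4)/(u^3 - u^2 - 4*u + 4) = (u + 1)/(u - 1)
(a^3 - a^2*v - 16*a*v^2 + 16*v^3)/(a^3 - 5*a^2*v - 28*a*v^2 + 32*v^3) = (-a + 4*v)/(-a + 8*v)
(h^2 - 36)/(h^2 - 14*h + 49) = (h^2 - 36)/(h^2 - 14*h + 49)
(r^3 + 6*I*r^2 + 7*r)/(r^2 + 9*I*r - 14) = r*(r - I)/(r + 2*I)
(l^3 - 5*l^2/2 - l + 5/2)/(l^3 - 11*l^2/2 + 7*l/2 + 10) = (l - 1)/(l - 4)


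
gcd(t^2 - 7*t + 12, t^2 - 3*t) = t - 3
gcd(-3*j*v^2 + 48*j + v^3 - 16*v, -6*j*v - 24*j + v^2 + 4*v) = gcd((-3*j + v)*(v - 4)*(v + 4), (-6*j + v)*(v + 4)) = v + 4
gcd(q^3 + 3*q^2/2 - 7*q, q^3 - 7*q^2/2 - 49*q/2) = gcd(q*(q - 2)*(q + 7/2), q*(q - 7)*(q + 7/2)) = q^2 + 7*q/2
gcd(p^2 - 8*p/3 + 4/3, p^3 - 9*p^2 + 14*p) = p - 2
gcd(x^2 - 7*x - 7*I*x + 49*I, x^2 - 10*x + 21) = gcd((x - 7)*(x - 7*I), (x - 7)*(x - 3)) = x - 7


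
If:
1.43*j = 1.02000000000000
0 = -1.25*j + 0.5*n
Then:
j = 0.71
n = 1.78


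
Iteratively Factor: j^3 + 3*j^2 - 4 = (j + 2)*(j^2 + j - 2) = (j - 1)*(j + 2)*(j + 2)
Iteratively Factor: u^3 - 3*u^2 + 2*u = (u - 1)*(u^2 - 2*u) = (u - 2)*(u - 1)*(u)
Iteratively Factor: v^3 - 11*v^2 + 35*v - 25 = (v - 5)*(v^2 - 6*v + 5) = (v - 5)*(v - 1)*(v - 5)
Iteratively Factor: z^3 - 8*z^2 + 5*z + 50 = (z + 2)*(z^2 - 10*z + 25) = (z - 5)*(z + 2)*(z - 5)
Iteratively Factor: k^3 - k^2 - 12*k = (k - 4)*(k^2 + 3*k) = (k - 4)*(k + 3)*(k)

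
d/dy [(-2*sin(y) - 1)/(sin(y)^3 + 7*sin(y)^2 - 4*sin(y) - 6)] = (4*sin(y)^3 + 17*sin(y)^2 + 14*sin(y) + 8)*cos(y)/(sin(y)^3 + 7*sin(y)^2 - 4*sin(y) - 6)^2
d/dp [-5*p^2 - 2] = -10*p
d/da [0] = 0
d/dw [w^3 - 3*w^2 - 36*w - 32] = 3*w^2 - 6*w - 36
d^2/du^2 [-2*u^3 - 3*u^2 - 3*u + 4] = -12*u - 6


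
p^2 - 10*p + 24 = (p - 6)*(p - 4)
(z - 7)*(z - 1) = z^2 - 8*z + 7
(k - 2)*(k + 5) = k^2 + 3*k - 10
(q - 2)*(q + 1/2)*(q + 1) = q^3 - q^2/2 - 5*q/2 - 1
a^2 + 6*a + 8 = (a + 2)*(a + 4)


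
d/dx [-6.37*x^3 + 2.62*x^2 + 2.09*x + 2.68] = -19.11*x^2 + 5.24*x + 2.09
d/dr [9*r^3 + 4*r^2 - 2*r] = 27*r^2 + 8*r - 2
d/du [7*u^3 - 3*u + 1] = 21*u^2 - 3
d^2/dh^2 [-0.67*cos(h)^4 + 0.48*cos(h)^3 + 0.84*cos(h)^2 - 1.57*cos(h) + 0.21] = 10.72*cos(h)^4 - 4.32*cos(h)^3 - 11.4*cos(h)^2 + 4.45*cos(h) + 1.68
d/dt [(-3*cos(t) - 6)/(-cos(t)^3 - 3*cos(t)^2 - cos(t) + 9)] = 3*(27*cos(t) + 9*cos(2*t) + cos(3*t) + 31)*sin(t)/(2*(cos(t)^3 + 3*cos(t)^2 + cos(t) - 9)^2)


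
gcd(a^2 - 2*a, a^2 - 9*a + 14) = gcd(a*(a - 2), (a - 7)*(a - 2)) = a - 2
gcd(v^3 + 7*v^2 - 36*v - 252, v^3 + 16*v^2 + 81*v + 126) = v^2 + 13*v + 42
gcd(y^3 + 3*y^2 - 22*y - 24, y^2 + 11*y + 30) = y + 6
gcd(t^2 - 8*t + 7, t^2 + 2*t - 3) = t - 1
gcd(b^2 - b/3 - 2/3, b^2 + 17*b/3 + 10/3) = b + 2/3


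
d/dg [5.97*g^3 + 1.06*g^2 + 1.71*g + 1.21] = 17.91*g^2 + 2.12*g + 1.71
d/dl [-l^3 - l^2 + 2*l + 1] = -3*l^2 - 2*l + 2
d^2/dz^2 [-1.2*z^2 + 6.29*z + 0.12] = -2.40000000000000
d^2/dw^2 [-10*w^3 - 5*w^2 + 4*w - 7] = -60*w - 10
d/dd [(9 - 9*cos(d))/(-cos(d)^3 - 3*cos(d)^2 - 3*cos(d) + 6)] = 144*(2*cos(d)^3 - 6*cos(d) + 3)*sin(d)/(-12*sin(d)^2 + 15*cos(d) + cos(3*d) - 12)^2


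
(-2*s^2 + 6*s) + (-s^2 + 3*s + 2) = -3*s^2 + 9*s + 2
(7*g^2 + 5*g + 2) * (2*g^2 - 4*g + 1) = 14*g^4 - 18*g^3 - 9*g^2 - 3*g + 2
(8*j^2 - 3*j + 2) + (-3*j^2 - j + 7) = 5*j^2 - 4*j + 9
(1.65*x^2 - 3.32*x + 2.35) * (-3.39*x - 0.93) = -5.5935*x^3 + 9.7203*x^2 - 4.8789*x - 2.1855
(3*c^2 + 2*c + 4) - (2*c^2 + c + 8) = c^2 + c - 4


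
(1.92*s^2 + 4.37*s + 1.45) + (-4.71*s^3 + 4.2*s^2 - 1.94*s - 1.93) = -4.71*s^3 + 6.12*s^2 + 2.43*s - 0.48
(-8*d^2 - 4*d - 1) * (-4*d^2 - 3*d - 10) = 32*d^4 + 40*d^3 + 96*d^2 + 43*d + 10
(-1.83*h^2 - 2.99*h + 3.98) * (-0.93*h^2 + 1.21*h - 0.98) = 1.7019*h^4 + 0.5664*h^3 - 5.5259*h^2 + 7.746*h - 3.9004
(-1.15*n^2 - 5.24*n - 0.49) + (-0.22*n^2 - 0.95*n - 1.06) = -1.37*n^2 - 6.19*n - 1.55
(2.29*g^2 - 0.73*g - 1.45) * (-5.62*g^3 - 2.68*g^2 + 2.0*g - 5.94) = -12.8698*g^5 - 2.0346*g^4 + 14.6854*g^3 - 11.1766*g^2 + 1.4362*g + 8.613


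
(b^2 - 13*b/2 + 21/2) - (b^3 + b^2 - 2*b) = -b^3 - 9*b/2 + 21/2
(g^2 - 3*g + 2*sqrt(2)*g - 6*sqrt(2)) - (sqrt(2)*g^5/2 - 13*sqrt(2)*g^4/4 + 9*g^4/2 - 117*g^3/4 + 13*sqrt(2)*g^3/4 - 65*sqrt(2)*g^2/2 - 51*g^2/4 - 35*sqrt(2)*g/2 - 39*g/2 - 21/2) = -sqrt(2)*g^5/2 - 9*g^4/2 + 13*sqrt(2)*g^4/4 - 13*sqrt(2)*g^3/4 + 117*g^3/4 + 55*g^2/4 + 65*sqrt(2)*g^2/2 + 33*g/2 + 39*sqrt(2)*g/2 - 6*sqrt(2) + 21/2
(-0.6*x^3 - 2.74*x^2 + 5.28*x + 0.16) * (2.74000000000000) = -1.644*x^3 - 7.5076*x^2 + 14.4672*x + 0.4384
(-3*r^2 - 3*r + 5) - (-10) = -3*r^2 - 3*r + 15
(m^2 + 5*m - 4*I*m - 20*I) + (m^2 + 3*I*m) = 2*m^2 + 5*m - I*m - 20*I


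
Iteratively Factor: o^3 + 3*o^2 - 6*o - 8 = (o + 4)*(o^2 - o - 2) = (o - 2)*(o + 4)*(o + 1)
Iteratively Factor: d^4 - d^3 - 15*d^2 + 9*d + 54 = (d - 3)*(d^3 + 2*d^2 - 9*d - 18) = (d - 3)^2*(d^2 + 5*d + 6) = (d - 3)^2*(d + 3)*(d + 2)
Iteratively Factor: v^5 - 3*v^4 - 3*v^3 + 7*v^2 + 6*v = (v - 2)*(v^4 - v^3 - 5*v^2 - 3*v) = v*(v - 2)*(v^3 - v^2 - 5*v - 3) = v*(v - 2)*(v + 1)*(v^2 - 2*v - 3) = v*(v - 3)*(v - 2)*(v + 1)*(v + 1)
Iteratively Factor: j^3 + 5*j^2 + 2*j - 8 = (j + 2)*(j^2 + 3*j - 4) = (j + 2)*(j + 4)*(j - 1)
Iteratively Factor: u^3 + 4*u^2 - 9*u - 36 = (u - 3)*(u^2 + 7*u + 12) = (u - 3)*(u + 3)*(u + 4)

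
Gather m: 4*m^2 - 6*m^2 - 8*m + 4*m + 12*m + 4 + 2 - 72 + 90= -2*m^2 + 8*m + 24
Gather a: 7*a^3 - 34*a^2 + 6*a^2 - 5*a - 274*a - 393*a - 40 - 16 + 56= 7*a^3 - 28*a^2 - 672*a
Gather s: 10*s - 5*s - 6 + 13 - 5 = 5*s + 2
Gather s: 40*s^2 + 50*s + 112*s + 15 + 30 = 40*s^2 + 162*s + 45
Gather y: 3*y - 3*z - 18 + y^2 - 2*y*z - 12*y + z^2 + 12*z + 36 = y^2 + y*(-2*z - 9) + z^2 + 9*z + 18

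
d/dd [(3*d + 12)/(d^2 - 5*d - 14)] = 3*(-d^2 - 8*d + 6)/(d^4 - 10*d^3 - 3*d^2 + 140*d + 196)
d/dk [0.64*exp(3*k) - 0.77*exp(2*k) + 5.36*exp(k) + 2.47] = (1.92*exp(2*k) - 1.54*exp(k) + 5.36)*exp(k)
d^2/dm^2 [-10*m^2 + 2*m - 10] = -20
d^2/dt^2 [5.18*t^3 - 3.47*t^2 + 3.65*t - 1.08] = 31.08*t - 6.94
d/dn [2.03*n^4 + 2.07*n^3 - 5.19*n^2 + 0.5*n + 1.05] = 8.12*n^3 + 6.21*n^2 - 10.38*n + 0.5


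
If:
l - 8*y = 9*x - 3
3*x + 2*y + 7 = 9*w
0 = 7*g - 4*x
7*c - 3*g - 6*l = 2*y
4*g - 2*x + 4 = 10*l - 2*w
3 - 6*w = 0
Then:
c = 1159/1484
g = -135/53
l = 79/212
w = 1/2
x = -945/212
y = 2305/424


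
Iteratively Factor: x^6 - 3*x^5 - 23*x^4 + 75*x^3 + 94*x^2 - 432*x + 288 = (x - 4)*(x^5 + x^4 - 19*x^3 - x^2 + 90*x - 72) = (x - 4)*(x + 3)*(x^4 - 2*x^3 - 13*x^2 + 38*x - 24) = (x - 4)*(x - 2)*(x + 3)*(x^3 - 13*x + 12) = (x - 4)*(x - 2)*(x + 3)*(x + 4)*(x^2 - 4*x + 3) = (x - 4)*(x - 2)*(x - 1)*(x + 3)*(x + 4)*(x - 3)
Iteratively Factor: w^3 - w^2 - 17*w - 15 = (w - 5)*(w^2 + 4*w + 3) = (w - 5)*(w + 3)*(w + 1)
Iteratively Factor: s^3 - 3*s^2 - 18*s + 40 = (s + 4)*(s^2 - 7*s + 10) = (s - 5)*(s + 4)*(s - 2)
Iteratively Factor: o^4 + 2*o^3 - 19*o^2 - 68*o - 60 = (o + 3)*(o^3 - o^2 - 16*o - 20) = (o + 2)*(o + 3)*(o^2 - 3*o - 10) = (o + 2)^2*(o + 3)*(o - 5)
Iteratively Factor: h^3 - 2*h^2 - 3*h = (h + 1)*(h^2 - 3*h) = h*(h + 1)*(h - 3)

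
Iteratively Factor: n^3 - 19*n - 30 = (n - 5)*(n^2 + 5*n + 6) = (n - 5)*(n + 3)*(n + 2)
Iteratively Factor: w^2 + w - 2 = (w - 1)*(w + 2)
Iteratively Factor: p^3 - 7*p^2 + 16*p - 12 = (p - 2)*(p^2 - 5*p + 6) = (p - 3)*(p - 2)*(p - 2)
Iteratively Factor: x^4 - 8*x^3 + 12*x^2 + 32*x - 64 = (x - 2)*(x^3 - 6*x^2 + 32) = (x - 4)*(x - 2)*(x^2 - 2*x - 8) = (x - 4)^2*(x - 2)*(x + 2)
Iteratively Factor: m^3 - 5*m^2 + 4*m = (m)*(m^2 - 5*m + 4) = m*(m - 1)*(m - 4)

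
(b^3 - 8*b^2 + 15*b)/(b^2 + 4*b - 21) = b*(b - 5)/(b + 7)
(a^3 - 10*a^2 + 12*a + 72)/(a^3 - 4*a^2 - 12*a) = (a - 6)/a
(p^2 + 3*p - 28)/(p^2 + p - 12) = (p^2 + 3*p - 28)/(p^2 + p - 12)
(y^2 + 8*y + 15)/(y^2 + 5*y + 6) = (y + 5)/(y + 2)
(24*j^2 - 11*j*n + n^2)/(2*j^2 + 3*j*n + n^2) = (24*j^2 - 11*j*n + n^2)/(2*j^2 + 3*j*n + n^2)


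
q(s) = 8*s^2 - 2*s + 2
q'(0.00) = -2.00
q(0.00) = 2.00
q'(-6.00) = -98.00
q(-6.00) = 302.00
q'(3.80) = 58.80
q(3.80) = 109.92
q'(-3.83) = -63.28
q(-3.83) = 127.01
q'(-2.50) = -42.00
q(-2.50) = 57.00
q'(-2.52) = -42.32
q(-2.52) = 57.84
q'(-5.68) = -92.88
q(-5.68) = 271.46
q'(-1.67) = -28.72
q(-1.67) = 27.65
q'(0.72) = 9.52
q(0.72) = 4.71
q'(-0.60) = -11.60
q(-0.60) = 6.08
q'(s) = 16*s - 2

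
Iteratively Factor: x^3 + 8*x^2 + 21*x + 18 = (x + 3)*(x^2 + 5*x + 6) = (x + 2)*(x + 3)*(x + 3)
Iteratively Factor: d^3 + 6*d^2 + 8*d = (d)*(d^2 + 6*d + 8) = d*(d + 4)*(d + 2)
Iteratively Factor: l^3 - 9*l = (l + 3)*(l^2 - 3*l) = (l - 3)*(l + 3)*(l)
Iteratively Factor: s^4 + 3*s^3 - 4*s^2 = (s)*(s^3 + 3*s^2 - 4*s) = s^2*(s^2 + 3*s - 4) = s^2*(s - 1)*(s + 4)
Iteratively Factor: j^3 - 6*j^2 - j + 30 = (j - 3)*(j^2 - 3*j - 10) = (j - 3)*(j + 2)*(j - 5)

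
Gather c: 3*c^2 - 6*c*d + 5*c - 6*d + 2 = 3*c^2 + c*(5 - 6*d) - 6*d + 2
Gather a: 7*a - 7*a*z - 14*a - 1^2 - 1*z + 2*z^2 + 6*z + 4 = a*(-7*z - 7) + 2*z^2 + 5*z + 3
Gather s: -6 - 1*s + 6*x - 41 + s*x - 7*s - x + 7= s*(x - 8) + 5*x - 40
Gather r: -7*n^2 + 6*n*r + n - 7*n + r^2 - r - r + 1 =-7*n^2 - 6*n + r^2 + r*(6*n - 2) + 1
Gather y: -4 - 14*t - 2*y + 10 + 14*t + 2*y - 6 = 0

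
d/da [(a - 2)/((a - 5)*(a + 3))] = (-a^2 + 4*a - 19)/(a^4 - 4*a^3 - 26*a^2 + 60*a + 225)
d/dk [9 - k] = -1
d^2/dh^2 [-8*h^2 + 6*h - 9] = -16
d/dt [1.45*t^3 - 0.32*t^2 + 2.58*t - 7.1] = 4.35*t^2 - 0.64*t + 2.58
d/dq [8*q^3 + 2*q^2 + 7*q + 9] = 24*q^2 + 4*q + 7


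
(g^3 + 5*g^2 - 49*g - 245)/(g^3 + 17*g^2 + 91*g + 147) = (g^2 - 2*g - 35)/(g^2 + 10*g + 21)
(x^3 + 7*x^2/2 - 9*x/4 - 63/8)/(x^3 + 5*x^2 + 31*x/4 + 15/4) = (4*x^2 + 8*x - 21)/(2*(2*x^2 + 7*x + 5))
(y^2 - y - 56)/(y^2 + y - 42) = (y - 8)/(y - 6)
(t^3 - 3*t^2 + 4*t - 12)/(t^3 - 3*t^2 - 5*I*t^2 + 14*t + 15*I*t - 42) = (t - 2*I)/(t - 7*I)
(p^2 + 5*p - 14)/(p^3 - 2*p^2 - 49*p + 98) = 1/(p - 7)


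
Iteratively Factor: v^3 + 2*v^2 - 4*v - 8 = (v + 2)*(v^2 - 4) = (v - 2)*(v + 2)*(v + 2)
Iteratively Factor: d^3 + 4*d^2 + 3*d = (d)*(d^2 + 4*d + 3) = d*(d + 3)*(d + 1)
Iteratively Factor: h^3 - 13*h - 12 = (h - 4)*(h^2 + 4*h + 3) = (h - 4)*(h + 1)*(h + 3)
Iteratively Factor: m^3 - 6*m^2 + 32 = (m - 4)*(m^2 - 2*m - 8) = (m - 4)^2*(m + 2)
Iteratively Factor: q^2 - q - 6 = (q + 2)*(q - 3)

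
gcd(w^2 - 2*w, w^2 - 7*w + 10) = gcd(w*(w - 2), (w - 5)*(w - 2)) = w - 2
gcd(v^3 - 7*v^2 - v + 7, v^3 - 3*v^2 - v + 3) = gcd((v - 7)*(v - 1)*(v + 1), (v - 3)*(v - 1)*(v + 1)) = v^2 - 1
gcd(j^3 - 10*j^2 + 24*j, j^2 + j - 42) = j - 6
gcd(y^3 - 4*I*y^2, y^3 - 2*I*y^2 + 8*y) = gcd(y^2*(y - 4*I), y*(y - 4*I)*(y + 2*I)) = y^2 - 4*I*y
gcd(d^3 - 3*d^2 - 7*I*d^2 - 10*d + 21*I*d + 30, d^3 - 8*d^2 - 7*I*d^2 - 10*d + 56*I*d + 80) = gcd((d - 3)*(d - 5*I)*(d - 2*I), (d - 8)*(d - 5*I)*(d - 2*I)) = d^2 - 7*I*d - 10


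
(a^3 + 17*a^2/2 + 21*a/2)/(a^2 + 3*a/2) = a + 7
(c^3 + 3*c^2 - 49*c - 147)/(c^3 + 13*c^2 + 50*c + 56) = (c^2 - 4*c - 21)/(c^2 + 6*c + 8)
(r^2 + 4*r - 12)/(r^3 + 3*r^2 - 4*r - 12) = (r + 6)/(r^2 + 5*r + 6)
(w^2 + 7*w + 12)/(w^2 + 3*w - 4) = (w + 3)/(w - 1)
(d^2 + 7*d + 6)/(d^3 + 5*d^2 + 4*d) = (d + 6)/(d*(d + 4))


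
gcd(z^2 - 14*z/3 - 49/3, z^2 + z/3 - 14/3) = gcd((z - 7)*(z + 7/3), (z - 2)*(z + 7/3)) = z + 7/3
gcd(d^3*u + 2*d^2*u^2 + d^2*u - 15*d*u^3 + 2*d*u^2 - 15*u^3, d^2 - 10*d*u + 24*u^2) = 1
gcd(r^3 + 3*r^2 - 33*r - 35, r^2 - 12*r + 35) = r - 5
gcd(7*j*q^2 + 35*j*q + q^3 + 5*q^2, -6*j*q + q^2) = q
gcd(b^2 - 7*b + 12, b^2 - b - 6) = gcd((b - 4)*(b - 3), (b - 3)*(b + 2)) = b - 3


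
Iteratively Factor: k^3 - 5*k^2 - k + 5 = (k - 1)*(k^2 - 4*k - 5) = (k - 1)*(k + 1)*(k - 5)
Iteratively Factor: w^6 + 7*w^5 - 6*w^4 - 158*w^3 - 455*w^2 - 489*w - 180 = (w + 4)*(w^5 + 3*w^4 - 18*w^3 - 86*w^2 - 111*w - 45) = (w + 3)*(w + 4)*(w^4 - 18*w^2 - 32*w - 15) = (w + 3)^2*(w + 4)*(w^3 - 3*w^2 - 9*w - 5) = (w + 1)*(w + 3)^2*(w + 4)*(w^2 - 4*w - 5) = (w - 5)*(w + 1)*(w + 3)^2*(w + 4)*(w + 1)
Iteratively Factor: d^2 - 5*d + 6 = (d - 3)*(d - 2)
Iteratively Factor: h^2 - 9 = (h + 3)*(h - 3)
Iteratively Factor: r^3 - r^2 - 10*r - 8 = (r + 1)*(r^2 - 2*r - 8) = (r + 1)*(r + 2)*(r - 4)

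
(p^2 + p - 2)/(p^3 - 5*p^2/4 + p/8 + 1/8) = 8*(p + 2)/(8*p^2 - 2*p - 1)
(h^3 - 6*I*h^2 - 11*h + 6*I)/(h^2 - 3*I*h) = h - 3*I - 2/h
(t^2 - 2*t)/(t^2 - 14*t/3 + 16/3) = 3*t/(3*t - 8)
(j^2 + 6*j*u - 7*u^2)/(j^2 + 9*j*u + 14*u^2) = (j - u)/(j + 2*u)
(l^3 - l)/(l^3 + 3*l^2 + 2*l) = (l - 1)/(l + 2)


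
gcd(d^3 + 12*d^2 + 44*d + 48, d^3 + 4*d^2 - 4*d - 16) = d^2 + 6*d + 8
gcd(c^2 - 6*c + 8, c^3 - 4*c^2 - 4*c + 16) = c^2 - 6*c + 8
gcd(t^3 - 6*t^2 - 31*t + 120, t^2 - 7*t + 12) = t - 3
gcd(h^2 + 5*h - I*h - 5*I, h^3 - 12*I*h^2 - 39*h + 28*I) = h - I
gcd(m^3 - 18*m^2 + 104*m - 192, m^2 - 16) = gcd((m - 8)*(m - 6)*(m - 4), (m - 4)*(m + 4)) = m - 4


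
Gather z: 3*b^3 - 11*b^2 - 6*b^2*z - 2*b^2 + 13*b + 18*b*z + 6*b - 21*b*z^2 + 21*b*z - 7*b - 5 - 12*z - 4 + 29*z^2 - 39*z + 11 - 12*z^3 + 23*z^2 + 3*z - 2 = 3*b^3 - 13*b^2 + 12*b - 12*z^3 + z^2*(52 - 21*b) + z*(-6*b^2 + 39*b - 48)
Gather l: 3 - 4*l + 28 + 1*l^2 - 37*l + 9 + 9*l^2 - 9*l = 10*l^2 - 50*l + 40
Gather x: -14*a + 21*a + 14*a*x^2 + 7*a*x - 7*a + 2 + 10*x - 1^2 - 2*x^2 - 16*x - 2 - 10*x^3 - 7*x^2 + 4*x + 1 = -10*x^3 + x^2*(14*a - 9) + x*(7*a - 2)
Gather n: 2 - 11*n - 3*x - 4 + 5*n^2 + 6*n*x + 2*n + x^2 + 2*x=5*n^2 + n*(6*x - 9) + x^2 - x - 2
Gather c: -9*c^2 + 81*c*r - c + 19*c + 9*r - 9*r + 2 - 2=-9*c^2 + c*(81*r + 18)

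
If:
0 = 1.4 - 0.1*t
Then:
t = 14.00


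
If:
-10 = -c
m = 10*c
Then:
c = 10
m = 100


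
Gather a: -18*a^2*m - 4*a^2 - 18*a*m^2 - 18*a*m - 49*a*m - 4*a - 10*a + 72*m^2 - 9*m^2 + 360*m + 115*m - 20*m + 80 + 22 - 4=a^2*(-18*m - 4) + a*(-18*m^2 - 67*m - 14) + 63*m^2 + 455*m + 98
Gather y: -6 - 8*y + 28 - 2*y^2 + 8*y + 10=32 - 2*y^2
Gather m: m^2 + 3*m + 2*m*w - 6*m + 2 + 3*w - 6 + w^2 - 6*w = m^2 + m*(2*w - 3) + w^2 - 3*w - 4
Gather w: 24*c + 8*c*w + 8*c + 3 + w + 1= 32*c + w*(8*c + 1) + 4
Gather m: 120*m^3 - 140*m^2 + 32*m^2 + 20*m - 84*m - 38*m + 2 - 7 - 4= 120*m^3 - 108*m^2 - 102*m - 9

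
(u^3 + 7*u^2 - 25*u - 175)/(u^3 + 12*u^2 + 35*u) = (u - 5)/u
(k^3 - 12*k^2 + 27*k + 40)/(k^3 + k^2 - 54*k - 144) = (k^2 - 4*k - 5)/(k^2 + 9*k + 18)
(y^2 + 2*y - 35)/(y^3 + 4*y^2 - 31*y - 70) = 1/(y + 2)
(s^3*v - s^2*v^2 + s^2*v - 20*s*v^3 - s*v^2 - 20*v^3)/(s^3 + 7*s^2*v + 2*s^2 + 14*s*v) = v*(s^3 - s^2*v + s^2 - 20*s*v^2 - s*v - 20*v^2)/(s*(s^2 + 7*s*v + 2*s + 14*v))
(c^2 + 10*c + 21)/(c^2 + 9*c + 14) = (c + 3)/(c + 2)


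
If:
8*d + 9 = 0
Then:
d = -9/8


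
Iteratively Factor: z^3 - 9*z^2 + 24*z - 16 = (z - 1)*(z^2 - 8*z + 16) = (z - 4)*(z - 1)*(z - 4)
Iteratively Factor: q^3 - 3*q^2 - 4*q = (q)*(q^2 - 3*q - 4) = q*(q - 4)*(q + 1)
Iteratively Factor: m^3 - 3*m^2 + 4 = (m - 2)*(m^2 - m - 2) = (m - 2)*(m + 1)*(m - 2)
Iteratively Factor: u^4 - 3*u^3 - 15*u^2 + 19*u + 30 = (u - 5)*(u^3 + 2*u^2 - 5*u - 6) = (u - 5)*(u + 3)*(u^2 - u - 2) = (u - 5)*(u - 2)*(u + 3)*(u + 1)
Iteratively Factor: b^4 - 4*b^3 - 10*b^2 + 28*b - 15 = (b - 1)*(b^3 - 3*b^2 - 13*b + 15) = (b - 5)*(b - 1)*(b^2 + 2*b - 3) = (b - 5)*(b - 1)^2*(b + 3)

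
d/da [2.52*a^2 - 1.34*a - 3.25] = 5.04*a - 1.34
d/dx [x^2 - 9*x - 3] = 2*x - 9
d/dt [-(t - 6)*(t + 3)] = 3 - 2*t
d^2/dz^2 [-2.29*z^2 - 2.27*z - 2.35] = -4.58000000000000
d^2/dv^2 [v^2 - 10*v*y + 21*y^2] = 2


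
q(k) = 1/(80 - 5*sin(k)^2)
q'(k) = 10*sin(k)*cos(k)/(80 - 5*sin(k)^2)^2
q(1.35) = 0.01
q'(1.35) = 0.00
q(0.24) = 0.01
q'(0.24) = 0.00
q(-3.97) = 0.01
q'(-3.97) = -0.00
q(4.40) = 0.01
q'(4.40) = 0.00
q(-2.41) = 0.01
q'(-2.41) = 0.00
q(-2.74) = 0.01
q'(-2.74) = 0.00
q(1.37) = 0.01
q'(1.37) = 0.00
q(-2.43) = 0.01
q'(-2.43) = 0.00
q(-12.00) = 0.01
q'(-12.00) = 0.00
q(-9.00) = 0.01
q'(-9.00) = 0.00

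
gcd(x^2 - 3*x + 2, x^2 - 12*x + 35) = 1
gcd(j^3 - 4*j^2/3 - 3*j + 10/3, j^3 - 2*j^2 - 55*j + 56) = j - 1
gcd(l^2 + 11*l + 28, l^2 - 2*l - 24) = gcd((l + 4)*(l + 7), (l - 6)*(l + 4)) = l + 4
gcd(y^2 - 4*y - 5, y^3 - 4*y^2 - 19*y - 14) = y + 1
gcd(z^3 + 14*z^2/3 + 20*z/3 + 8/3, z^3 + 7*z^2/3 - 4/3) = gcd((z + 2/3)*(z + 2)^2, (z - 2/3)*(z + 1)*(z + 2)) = z + 2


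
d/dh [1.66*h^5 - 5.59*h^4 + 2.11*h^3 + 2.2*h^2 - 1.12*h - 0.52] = 8.3*h^4 - 22.36*h^3 + 6.33*h^2 + 4.4*h - 1.12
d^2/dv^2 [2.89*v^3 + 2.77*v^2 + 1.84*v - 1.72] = 17.34*v + 5.54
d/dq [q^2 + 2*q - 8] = 2*q + 2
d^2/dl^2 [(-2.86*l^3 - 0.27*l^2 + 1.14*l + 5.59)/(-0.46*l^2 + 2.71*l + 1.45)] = (3.5527136788005e-15*l^4 + 46.014208*l^3 + 61.413696*l^2 + 73.327584*l - 79.469488)/(0.097336*l^6 - 1.720308*l^5 + 9.214398*l^4 - 9.057091*l^3 - 29.045385*l^2 - 17.093325*l - 3.048625)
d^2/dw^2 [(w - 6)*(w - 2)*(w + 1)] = 6*w - 14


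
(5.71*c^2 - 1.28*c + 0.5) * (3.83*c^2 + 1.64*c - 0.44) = 21.8693*c^4 + 4.462*c^3 - 2.6966*c^2 + 1.3832*c - 0.22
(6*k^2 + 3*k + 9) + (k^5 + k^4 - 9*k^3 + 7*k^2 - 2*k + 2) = k^5 + k^4 - 9*k^3 + 13*k^2 + k + 11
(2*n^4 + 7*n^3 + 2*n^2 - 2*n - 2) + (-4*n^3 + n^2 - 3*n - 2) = 2*n^4 + 3*n^3 + 3*n^2 - 5*n - 4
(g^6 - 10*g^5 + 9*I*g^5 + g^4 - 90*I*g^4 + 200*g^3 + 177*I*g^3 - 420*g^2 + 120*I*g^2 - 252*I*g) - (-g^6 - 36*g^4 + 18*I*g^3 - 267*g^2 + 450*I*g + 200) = 2*g^6 - 10*g^5 + 9*I*g^5 + 37*g^4 - 90*I*g^4 + 200*g^3 + 159*I*g^3 - 153*g^2 + 120*I*g^2 - 702*I*g - 200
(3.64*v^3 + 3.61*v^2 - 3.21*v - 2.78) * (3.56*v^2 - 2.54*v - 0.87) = 12.9584*v^5 + 3.606*v^4 - 23.7638*v^3 - 4.8841*v^2 + 9.8539*v + 2.4186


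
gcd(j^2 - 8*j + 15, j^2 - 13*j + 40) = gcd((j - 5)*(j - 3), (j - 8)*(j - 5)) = j - 5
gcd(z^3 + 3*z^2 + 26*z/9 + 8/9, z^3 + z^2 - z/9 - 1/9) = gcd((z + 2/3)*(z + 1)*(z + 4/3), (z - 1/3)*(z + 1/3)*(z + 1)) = z + 1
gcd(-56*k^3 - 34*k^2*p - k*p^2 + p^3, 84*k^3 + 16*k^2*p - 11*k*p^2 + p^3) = -14*k^2 - 5*k*p + p^2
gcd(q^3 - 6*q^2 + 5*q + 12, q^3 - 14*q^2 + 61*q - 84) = q^2 - 7*q + 12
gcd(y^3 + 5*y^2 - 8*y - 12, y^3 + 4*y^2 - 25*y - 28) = y + 1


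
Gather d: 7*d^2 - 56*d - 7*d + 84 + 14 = 7*d^2 - 63*d + 98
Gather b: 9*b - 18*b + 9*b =0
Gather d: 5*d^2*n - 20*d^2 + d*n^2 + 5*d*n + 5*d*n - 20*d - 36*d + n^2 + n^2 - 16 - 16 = d^2*(5*n - 20) + d*(n^2 + 10*n - 56) + 2*n^2 - 32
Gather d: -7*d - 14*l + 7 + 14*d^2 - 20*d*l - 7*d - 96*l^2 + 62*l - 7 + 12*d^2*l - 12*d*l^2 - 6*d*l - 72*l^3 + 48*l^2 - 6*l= d^2*(12*l + 14) + d*(-12*l^2 - 26*l - 14) - 72*l^3 - 48*l^2 + 42*l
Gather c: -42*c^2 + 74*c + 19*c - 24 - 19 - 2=-42*c^2 + 93*c - 45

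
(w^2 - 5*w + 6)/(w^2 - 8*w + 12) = (w - 3)/(w - 6)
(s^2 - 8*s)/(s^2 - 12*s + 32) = s/(s - 4)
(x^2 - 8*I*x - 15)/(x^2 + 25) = (x - 3*I)/(x + 5*I)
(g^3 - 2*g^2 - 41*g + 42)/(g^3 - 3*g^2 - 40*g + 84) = (g - 1)/(g - 2)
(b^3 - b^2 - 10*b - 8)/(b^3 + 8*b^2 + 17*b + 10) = (b - 4)/(b + 5)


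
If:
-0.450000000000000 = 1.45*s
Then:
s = -0.31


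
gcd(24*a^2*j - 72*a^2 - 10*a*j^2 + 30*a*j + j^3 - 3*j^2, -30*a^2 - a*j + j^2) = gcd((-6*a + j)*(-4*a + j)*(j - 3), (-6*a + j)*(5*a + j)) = 6*a - j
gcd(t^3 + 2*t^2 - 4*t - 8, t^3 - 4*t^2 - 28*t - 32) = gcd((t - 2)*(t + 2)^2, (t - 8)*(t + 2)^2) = t^2 + 4*t + 4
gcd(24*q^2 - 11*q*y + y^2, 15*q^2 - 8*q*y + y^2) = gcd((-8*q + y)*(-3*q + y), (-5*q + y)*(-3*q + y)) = -3*q + y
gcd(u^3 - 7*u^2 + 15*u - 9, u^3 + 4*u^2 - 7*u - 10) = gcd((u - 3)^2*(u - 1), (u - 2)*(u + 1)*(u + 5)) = 1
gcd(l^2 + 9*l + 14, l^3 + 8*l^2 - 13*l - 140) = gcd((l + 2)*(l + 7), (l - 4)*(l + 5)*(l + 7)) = l + 7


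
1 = 1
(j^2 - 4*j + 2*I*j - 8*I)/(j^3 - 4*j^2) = (j + 2*I)/j^2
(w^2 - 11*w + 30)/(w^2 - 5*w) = (w - 6)/w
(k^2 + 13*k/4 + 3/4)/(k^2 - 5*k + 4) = (4*k^2 + 13*k + 3)/(4*(k^2 - 5*k + 4))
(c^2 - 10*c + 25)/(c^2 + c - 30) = (c - 5)/(c + 6)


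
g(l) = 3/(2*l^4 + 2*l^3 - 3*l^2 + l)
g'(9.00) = 0.00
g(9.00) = 0.00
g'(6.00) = 0.00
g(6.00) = 0.00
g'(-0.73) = -2.54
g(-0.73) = -1.18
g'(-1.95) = 133.73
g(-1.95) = 4.11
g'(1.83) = -0.25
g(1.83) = 0.11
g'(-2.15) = 2.43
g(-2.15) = 0.44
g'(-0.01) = -29979.76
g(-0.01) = -291.21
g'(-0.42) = -11.16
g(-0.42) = -2.90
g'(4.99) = -0.00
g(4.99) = 0.00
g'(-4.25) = 0.01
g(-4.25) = 0.01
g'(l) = 3*(-8*l^3 - 6*l^2 + 6*l - 1)/(2*l^4 + 2*l^3 - 3*l^2 + l)^2 = 3*(-8*l^3 - 6*l^2 + 6*l - 1)/(l^2*(2*l^3 + 2*l^2 - 3*l + 1)^2)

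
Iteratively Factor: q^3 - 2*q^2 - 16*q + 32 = (q - 2)*(q^2 - 16) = (q - 2)*(q + 4)*(q - 4)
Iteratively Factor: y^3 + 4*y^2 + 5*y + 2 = (y + 2)*(y^2 + 2*y + 1) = (y + 1)*(y + 2)*(y + 1)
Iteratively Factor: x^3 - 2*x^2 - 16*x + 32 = (x + 4)*(x^2 - 6*x + 8) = (x - 4)*(x + 4)*(x - 2)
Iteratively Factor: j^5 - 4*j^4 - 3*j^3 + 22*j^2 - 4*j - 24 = (j + 1)*(j^4 - 5*j^3 + 2*j^2 + 20*j - 24) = (j + 1)*(j + 2)*(j^3 - 7*j^2 + 16*j - 12) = (j - 2)*(j + 1)*(j + 2)*(j^2 - 5*j + 6) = (j - 2)^2*(j + 1)*(j + 2)*(j - 3)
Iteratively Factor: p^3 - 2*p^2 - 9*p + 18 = (p + 3)*(p^2 - 5*p + 6) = (p - 3)*(p + 3)*(p - 2)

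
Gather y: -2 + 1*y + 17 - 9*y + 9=24 - 8*y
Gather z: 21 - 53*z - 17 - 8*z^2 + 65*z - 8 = -8*z^2 + 12*z - 4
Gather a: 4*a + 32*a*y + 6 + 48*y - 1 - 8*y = a*(32*y + 4) + 40*y + 5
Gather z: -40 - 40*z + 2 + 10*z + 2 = -30*z - 36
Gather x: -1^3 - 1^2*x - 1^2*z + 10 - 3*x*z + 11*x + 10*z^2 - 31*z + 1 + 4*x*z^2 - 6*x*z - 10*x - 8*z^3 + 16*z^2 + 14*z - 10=x*(4*z^2 - 9*z) - 8*z^3 + 26*z^2 - 18*z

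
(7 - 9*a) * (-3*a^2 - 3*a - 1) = 27*a^3 + 6*a^2 - 12*a - 7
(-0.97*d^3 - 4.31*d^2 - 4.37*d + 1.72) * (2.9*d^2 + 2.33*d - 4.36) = -2.813*d^5 - 14.7591*d^4 - 18.4861*d^3 + 13.5975*d^2 + 23.0608*d - 7.4992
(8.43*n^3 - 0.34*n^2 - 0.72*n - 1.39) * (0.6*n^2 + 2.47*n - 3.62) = 5.058*n^5 + 20.6181*n^4 - 31.7884*n^3 - 1.3816*n^2 - 0.8269*n + 5.0318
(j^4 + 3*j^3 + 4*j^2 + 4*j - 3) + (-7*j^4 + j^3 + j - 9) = -6*j^4 + 4*j^3 + 4*j^2 + 5*j - 12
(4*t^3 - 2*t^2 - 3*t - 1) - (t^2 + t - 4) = 4*t^3 - 3*t^2 - 4*t + 3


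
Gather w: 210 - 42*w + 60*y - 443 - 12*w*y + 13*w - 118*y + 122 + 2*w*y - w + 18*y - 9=w*(-10*y - 30) - 40*y - 120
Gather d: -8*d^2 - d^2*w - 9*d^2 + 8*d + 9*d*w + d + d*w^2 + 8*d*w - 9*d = d^2*(-w - 17) + d*(w^2 + 17*w)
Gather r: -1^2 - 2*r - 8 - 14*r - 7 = -16*r - 16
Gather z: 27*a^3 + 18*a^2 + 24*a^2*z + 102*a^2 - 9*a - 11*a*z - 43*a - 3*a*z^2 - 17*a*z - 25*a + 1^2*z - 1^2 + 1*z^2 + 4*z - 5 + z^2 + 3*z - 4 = 27*a^3 + 120*a^2 - 77*a + z^2*(2 - 3*a) + z*(24*a^2 - 28*a + 8) - 10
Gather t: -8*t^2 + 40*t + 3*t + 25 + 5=-8*t^2 + 43*t + 30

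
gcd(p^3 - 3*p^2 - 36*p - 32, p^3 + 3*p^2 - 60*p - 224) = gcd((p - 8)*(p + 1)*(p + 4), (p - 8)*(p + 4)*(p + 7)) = p^2 - 4*p - 32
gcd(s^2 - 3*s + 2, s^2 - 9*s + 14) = s - 2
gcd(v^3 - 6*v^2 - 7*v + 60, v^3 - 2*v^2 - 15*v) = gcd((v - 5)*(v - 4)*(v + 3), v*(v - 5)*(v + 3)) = v^2 - 2*v - 15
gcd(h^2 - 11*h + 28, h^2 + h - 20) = h - 4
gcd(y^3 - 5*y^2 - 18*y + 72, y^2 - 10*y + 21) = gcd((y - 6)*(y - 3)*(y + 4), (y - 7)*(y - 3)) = y - 3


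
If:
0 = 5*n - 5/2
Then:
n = 1/2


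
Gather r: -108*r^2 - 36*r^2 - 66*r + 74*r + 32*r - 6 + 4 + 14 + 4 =-144*r^2 + 40*r + 16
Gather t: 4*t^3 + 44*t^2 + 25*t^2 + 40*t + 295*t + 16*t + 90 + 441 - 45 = 4*t^3 + 69*t^2 + 351*t + 486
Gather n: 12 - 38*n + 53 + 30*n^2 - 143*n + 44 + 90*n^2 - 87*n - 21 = 120*n^2 - 268*n + 88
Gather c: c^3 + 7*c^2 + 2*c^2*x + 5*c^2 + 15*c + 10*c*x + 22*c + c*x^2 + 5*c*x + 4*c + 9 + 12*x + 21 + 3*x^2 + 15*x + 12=c^3 + c^2*(2*x + 12) + c*(x^2 + 15*x + 41) + 3*x^2 + 27*x + 42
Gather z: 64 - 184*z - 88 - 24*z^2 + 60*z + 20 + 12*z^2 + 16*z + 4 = -12*z^2 - 108*z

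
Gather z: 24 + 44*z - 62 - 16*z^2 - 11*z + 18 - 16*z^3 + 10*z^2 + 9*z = -16*z^3 - 6*z^2 + 42*z - 20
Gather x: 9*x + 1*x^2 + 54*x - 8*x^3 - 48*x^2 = -8*x^3 - 47*x^2 + 63*x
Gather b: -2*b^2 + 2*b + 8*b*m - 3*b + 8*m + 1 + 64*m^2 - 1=-2*b^2 + b*(8*m - 1) + 64*m^2 + 8*m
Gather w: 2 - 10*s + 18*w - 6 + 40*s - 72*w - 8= 30*s - 54*w - 12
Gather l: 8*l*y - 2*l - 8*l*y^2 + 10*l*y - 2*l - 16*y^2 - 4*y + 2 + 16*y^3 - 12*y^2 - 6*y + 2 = l*(-8*y^2 + 18*y - 4) + 16*y^3 - 28*y^2 - 10*y + 4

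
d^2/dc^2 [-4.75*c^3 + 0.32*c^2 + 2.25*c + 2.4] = 0.64 - 28.5*c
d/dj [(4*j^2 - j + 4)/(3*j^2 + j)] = (7*j^2 - 24*j - 4)/(j^2*(9*j^2 + 6*j + 1))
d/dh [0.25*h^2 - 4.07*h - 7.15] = 0.5*h - 4.07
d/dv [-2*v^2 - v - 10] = -4*v - 1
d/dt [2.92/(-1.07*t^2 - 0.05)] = 6.2488*t/(1.07*t^2 + 0.05)^2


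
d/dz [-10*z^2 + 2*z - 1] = 2 - 20*z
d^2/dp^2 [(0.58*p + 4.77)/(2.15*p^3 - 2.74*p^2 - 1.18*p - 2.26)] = (16.0863*p^5 + 244.09122*p^4 - 437.949384*p^3 + 176.077212*p^2 + 210.049212*p - 48.885488)/(9.938375*p^9 - 37.99695*p^8 + 32.06037*p^7 - 10.203094*p^6 + 62.286036*p^5 - 27.945336*p^4 - 12.541204*p^3 - 51.424944*p^2 - 18.080904*p - 11.543176)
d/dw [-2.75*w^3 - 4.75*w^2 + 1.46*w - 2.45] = -8.25*w^2 - 9.5*w + 1.46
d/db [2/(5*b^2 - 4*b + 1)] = 4*(2 - 5*b)/(5*b^2 - 4*b + 1)^2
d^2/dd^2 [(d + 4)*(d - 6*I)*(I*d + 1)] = 6*I*d + 14 + 8*I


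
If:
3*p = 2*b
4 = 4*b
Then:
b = 1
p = 2/3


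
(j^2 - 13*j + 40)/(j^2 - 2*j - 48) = (j - 5)/(j + 6)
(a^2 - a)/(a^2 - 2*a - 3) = a*(1 - a)/(-a^2 + 2*a + 3)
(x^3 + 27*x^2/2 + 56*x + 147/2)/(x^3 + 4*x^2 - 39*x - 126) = (x + 7/2)/(x - 6)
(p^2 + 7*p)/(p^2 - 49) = p/(p - 7)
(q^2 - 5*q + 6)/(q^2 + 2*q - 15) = (q - 2)/(q + 5)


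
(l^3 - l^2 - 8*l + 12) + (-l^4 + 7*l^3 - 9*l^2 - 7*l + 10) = -l^4 + 8*l^3 - 10*l^2 - 15*l + 22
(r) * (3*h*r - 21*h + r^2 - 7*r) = 3*h*r^2 - 21*h*r + r^3 - 7*r^2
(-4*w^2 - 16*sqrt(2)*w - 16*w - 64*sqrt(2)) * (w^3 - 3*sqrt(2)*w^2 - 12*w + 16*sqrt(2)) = -4*w^5 - 16*w^4 - 4*sqrt(2)*w^4 - 16*sqrt(2)*w^3 + 144*w^3 + 128*sqrt(2)*w^2 + 576*w^2 - 512*w + 512*sqrt(2)*w - 2048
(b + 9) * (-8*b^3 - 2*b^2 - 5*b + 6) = -8*b^4 - 74*b^3 - 23*b^2 - 39*b + 54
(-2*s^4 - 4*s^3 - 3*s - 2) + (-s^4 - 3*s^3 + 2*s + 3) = -3*s^4 - 7*s^3 - s + 1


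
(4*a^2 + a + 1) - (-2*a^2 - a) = 6*a^2 + 2*a + 1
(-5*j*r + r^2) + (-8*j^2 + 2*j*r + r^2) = -8*j^2 - 3*j*r + 2*r^2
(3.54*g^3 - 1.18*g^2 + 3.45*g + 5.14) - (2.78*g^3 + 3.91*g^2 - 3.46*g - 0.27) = 0.76*g^3 - 5.09*g^2 + 6.91*g + 5.41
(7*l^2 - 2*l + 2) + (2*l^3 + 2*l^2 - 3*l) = 2*l^3 + 9*l^2 - 5*l + 2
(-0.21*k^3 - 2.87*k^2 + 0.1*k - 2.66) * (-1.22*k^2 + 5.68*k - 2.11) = 0.2562*k^5 + 2.3086*k^4 - 15.9805*k^3 + 9.8689*k^2 - 15.3198*k + 5.6126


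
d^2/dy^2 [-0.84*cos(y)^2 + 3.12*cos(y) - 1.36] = -3.12*cos(y) + 1.68*cos(2*y)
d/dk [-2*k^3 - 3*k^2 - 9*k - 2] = -6*k^2 - 6*k - 9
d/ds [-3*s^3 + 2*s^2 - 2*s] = -9*s^2 + 4*s - 2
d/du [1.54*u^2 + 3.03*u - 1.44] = 3.08*u + 3.03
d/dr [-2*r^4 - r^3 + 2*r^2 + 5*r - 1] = -8*r^3 - 3*r^2 + 4*r + 5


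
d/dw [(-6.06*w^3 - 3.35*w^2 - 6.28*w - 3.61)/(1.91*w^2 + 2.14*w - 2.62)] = (-11.5746*w^4 - 25.9368*w^3 + 52.4574*w^2 + 31.3442*w + 24.179)/(3.6481*w^4 + 8.1748*w^3 - 5.4288*w^2 - 11.2136*w + 6.8644)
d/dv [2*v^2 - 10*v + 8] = 4*v - 10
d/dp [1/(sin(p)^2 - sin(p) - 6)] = (1 - 2*sin(p))*cos(p)/(sin(p) + cos(p)^2 + 5)^2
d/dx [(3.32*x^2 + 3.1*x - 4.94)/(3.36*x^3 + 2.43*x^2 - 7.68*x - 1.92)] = (-11.1552*x^4 - 20.832*x^3 + 16.7646*x^2 + 11.2596*x - 43.8912)/(11.2896*x^6 + 16.3296*x^5 - 45.7047*x^4 - 50.2272*x^3 + 49.6512*x^2 + 29.4912*x + 3.6864)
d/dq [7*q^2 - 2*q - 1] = 14*q - 2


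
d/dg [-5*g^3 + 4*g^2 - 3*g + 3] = -15*g^2 + 8*g - 3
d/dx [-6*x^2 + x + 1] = 1 - 12*x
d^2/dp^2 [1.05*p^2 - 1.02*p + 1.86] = 2.10000000000000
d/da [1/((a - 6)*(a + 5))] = (1 - 2*a)/(a^4 - 2*a^3 - 59*a^2 + 60*a + 900)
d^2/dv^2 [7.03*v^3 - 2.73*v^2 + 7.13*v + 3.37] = 42.18*v - 5.46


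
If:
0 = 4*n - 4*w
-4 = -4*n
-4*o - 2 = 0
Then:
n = 1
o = -1/2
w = 1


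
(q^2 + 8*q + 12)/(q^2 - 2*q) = (q^2 + 8*q + 12)/(q*(q - 2))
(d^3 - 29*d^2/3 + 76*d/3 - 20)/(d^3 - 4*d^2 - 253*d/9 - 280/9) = 3*(-3*d^3 + 29*d^2 - 76*d + 60)/(-9*d^3 + 36*d^2 + 253*d + 280)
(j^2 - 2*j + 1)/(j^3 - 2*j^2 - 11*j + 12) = (j - 1)/(j^2 - j - 12)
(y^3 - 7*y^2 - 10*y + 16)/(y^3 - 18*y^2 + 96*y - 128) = (y^2 + y - 2)/(y^2 - 10*y + 16)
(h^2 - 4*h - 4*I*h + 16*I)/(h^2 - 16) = (h - 4*I)/(h + 4)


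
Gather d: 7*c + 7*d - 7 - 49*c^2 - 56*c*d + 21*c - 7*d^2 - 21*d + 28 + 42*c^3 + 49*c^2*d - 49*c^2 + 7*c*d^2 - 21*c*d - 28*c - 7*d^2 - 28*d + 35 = 42*c^3 - 98*c^2 + d^2*(7*c - 14) + d*(49*c^2 - 77*c - 42) + 56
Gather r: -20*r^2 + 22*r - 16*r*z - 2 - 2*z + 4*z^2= -20*r^2 + r*(22 - 16*z) + 4*z^2 - 2*z - 2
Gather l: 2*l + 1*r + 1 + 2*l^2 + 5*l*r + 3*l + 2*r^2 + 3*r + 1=2*l^2 + l*(5*r + 5) + 2*r^2 + 4*r + 2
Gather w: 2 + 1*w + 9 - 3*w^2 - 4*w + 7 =-3*w^2 - 3*w + 18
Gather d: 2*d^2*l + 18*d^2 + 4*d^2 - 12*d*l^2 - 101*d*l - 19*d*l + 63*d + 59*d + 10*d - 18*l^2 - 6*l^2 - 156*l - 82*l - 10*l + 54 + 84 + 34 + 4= d^2*(2*l + 22) + d*(-12*l^2 - 120*l + 132) - 24*l^2 - 248*l + 176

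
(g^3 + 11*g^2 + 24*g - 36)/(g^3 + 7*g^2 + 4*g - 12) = (g + 6)/(g + 2)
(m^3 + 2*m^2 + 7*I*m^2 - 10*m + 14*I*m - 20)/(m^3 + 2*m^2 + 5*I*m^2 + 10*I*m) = (m + 2*I)/m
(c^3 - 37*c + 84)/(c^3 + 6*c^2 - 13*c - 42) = (c - 4)/(c + 2)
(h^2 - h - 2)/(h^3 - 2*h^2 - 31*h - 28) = (h - 2)/(h^2 - 3*h - 28)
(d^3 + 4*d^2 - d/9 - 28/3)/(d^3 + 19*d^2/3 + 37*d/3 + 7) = (d - 4/3)/(d + 1)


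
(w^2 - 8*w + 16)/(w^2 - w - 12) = (w - 4)/(w + 3)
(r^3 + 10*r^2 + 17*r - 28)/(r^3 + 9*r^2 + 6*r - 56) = (r - 1)/(r - 2)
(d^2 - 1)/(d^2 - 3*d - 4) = (d - 1)/(d - 4)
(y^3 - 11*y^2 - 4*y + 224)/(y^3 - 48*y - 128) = (y - 7)/(y + 4)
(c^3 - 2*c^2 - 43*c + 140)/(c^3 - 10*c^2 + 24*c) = (c^2 + 2*c - 35)/(c*(c - 6))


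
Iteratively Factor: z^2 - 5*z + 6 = (z - 3)*(z - 2)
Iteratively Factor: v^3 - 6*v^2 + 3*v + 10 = (v - 2)*(v^2 - 4*v - 5) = (v - 2)*(v + 1)*(v - 5)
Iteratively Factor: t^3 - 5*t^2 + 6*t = (t)*(t^2 - 5*t + 6) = t*(t - 3)*(t - 2)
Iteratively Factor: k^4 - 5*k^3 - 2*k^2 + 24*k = (k + 2)*(k^3 - 7*k^2 + 12*k) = k*(k + 2)*(k^2 - 7*k + 12) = k*(k - 4)*(k + 2)*(k - 3)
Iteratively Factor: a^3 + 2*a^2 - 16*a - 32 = (a + 4)*(a^2 - 2*a - 8) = (a + 2)*(a + 4)*(a - 4)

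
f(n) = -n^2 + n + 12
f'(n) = 1 - 2*n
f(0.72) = 12.20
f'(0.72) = -0.44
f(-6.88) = -42.21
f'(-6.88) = 14.76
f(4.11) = -0.78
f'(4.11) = -7.22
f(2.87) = 6.63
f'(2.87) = -4.74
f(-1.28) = 9.08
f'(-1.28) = 3.56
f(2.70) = 7.41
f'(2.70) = -4.40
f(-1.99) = 6.05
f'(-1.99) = 4.98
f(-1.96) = 6.20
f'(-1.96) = 4.92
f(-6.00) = -30.00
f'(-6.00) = 13.00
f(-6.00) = -30.00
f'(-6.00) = 13.00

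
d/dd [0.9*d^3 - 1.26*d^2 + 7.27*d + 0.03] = 2.7*d^2 - 2.52*d + 7.27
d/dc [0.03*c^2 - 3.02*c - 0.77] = 0.06*c - 3.02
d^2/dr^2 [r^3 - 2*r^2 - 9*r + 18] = 6*r - 4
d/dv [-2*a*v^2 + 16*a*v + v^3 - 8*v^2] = -4*a*v + 16*a + 3*v^2 - 16*v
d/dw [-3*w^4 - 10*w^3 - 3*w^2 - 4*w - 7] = -12*w^3 - 30*w^2 - 6*w - 4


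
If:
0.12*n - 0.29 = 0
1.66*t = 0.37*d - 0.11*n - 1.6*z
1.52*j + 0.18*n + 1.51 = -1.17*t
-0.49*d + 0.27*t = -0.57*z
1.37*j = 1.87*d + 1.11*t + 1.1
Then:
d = 4.08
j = 2.45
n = 2.42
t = -4.85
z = 5.81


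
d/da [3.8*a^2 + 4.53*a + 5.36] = 7.6*a + 4.53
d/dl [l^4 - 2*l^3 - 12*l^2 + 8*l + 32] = 4*l^3 - 6*l^2 - 24*l + 8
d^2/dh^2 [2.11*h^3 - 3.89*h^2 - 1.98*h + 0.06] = 12.66*h - 7.78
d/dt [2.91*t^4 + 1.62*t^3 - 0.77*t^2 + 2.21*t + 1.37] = 11.64*t^3 + 4.86*t^2 - 1.54*t + 2.21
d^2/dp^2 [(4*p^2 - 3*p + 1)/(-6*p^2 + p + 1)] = 4*(42*p^3 - 90*p^2 + 36*p - 7)/(216*p^6 - 108*p^5 - 90*p^4 + 35*p^3 + 15*p^2 - 3*p - 1)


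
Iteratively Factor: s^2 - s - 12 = (s - 4)*(s + 3)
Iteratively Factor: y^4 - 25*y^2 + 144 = (y - 4)*(y^3 + 4*y^2 - 9*y - 36) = (y - 4)*(y + 3)*(y^2 + y - 12) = (y - 4)*(y - 3)*(y + 3)*(y + 4)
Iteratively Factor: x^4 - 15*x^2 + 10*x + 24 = (x + 4)*(x^3 - 4*x^2 + x + 6) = (x - 2)*(x + 4)*(x^2 - 2*x - 3) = (x - 3)*(x - 2)*(x + 4)*(x + 1)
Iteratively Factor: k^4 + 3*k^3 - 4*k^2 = (k)*(k^3 + 3*k^2 - 4*k) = k*(k - 1)*(k^2 + 4*k) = k^2*(k - 1)*(k + 4)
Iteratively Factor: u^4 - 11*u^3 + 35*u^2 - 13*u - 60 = (u - 3)*(u^3 - 8*u^2 + 11*u + 20) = (u - 4)*(u - 3)*(u^2 - 4*u - 5) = (u - 4)*(u - 3)*(u + 1)*(u - 5)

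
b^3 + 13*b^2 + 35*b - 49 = (b - 1)*(b + 7)^2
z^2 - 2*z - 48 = (z - 8)*(z + 6)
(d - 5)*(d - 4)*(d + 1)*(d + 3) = d^4 - 5*d^3 - 13*d^2 + 53*d + 60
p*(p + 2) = p^2 + 2*p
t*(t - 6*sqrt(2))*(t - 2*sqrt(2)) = t^3 - 8*sqrt(2)*t^2 + 24*t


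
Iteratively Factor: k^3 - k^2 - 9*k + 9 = (k - 1)*(k^2 - 9) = (k - 1)*(k + 3)*(k - 3)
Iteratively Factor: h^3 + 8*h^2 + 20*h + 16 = (h + 4)*(h^2 + 4*h + 4) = (h + 2)*(h + 4)*(h + 2)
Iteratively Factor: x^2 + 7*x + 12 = (x + 4)*(x + 3)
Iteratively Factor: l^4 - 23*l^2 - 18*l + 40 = (l + 2)*(l^3 - 2*l^2 - 19*l + 20) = (l + 2)*(l + 4)*(l^2 - 6*l + 5) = (l - 5)*(l + 2)*(l + 4)*(l - 1)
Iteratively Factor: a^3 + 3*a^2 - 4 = (a + 2)*(a^2 + a - 2) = (a - 1)*(a + 2)*(a + 2)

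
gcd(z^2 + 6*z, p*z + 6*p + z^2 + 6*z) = z + 6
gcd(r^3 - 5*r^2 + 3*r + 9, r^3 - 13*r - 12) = r + 1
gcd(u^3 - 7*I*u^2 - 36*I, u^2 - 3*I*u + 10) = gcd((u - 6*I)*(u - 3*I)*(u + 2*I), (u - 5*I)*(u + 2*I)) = u + 2*I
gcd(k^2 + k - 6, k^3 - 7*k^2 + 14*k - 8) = k - 2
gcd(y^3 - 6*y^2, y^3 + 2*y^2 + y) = y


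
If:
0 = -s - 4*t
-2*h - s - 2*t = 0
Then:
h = t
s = -4*t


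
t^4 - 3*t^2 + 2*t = t*(t - 1)^2*(t + 2)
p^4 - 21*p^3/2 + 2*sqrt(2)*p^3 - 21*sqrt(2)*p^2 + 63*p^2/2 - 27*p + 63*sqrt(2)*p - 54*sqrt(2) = (p - 6)*(p - 3)*(p - 3/2)*(p + 2*sqrt(2))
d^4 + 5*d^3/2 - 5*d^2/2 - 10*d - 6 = (d - 2)*(d + 1)*(d + 3/2)*(d + 2)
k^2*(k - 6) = k^3 - 6*k^2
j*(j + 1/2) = j^2 + j/2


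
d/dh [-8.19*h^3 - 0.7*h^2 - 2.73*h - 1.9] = -24.57*h^2 - 1.4*h - 2.73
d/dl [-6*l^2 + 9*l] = 9 - 12*l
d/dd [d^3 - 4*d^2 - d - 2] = 3*d^2 - 8*d - 1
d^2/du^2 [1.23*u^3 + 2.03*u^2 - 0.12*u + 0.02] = 7.38*u + 4.06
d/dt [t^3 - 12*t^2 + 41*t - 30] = 3*t^2 - 24*t + 41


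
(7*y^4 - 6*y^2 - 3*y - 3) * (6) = 42*y^4 - 36*y^2 - 18*y - 18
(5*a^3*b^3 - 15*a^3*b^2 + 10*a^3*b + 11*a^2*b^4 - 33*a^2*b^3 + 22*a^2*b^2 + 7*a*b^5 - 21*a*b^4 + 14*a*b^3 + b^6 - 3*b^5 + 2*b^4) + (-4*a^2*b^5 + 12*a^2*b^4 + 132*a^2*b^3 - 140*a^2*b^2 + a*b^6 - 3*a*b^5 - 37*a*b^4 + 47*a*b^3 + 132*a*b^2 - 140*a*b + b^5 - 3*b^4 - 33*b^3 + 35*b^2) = 5*a^3*b^3 - 15*a^3*b^2 + 10*a^3*b - 4*a^2*b^5 + 23*a^2*b^4 + 99*a^2*b^3 - 118*a^2*b^2 + a*b^6 + 4*a*b^5 - 58*a*b^4 + 61*a*b^3 + 132*a*b^2 - 140*a*b + b^6 - 2*b^5 - b^4 - 33*b^3 + 35*b^2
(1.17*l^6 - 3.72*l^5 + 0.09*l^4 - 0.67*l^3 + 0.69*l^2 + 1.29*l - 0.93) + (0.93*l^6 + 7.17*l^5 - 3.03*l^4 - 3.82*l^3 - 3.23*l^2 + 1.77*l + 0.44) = 2.1*l^6 + 3.45*l^5 - 2.94*l^4 - 4.49*l^3 - 2.54*l^2 + 3.06*l - 0.49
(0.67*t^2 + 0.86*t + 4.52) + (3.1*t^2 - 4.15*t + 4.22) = 3.77*t^2 - 3.29*t + 8.74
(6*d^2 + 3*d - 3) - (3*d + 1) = 6*d^2 - 4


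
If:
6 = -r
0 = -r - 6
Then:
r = -6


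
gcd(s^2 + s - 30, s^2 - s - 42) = s + 6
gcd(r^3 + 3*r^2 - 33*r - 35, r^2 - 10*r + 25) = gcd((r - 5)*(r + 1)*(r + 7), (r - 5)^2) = r - 5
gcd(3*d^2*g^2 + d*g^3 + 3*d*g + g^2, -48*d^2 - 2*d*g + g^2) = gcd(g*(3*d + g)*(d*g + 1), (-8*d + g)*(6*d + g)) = 1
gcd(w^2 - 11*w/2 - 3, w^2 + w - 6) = 1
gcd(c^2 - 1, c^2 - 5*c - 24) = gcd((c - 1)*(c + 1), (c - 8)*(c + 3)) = 1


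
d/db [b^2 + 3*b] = 2*b + 3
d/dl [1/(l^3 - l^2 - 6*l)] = (-3*l^2 + 2*l + 6)/(l^2*(-l^2 + l + 6)^2)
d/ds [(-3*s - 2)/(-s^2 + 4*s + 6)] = (3*s^2 - 12*s - 2*(s - 2)*(3*s + 2) - 18)/(-s^2 + 4*s + 6)^2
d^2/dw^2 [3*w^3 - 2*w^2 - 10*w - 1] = 18*w - 4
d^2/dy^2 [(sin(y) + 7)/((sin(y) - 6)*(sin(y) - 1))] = (-sin(y)^4 - 36*sin(y)^3 + 149*sin(y)^2 - 26*sin(y) - 686)/((sin(y) - 6)^3*(sin(y) - 1)^2)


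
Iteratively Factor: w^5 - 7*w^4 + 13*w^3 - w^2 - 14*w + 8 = (w - 1)*(w^4 - 6*w^3 + 7*w^2 + 6*w - 8) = (w - 1)*(w + 1)*(w^3 - 7*w^2 + 14*w - 8) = (w - 4)*(w - 1)*(w + 1)*(w^2 - 3*w + 2) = (w - 4)*(w - 2)*(w - 1)*(w + 1)*(w - 1)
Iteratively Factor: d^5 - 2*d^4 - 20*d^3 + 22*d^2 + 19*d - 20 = (d + 1)*(d^4 - 3*d^3 - 17*d^2 + 39*d - 20) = (d - 1)*(d + 1)*(d^3 - 2*d^2 - 19*d + 20) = (d - 5)*(d - 1)*(d + 1)*(d^2 + 3*d - 4) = (d - 5)*(d - 1)*(d + 1)*(d + 4)*(d - 1)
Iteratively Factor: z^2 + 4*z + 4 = (z + 2)*(z + 2)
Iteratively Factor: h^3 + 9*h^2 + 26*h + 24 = (h + 4)*(h^2 + 5*h + 6) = (h + 2)*(h + 4)*(h + 3)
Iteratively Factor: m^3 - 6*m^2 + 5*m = (m - 1)*(m^2 - 5*m) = (m - 5)*(m - 1)*(m)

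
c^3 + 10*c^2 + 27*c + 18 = (c + 1)*(c + 3)*(c + 6)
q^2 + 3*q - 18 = (q - 3)*(q + 6)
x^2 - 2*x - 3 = (x - 3)*(x + 1)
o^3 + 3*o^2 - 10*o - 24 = (o - 3)*(o + 2)*(o + 4)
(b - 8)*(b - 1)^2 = b^3 - 10*b^2 + 17*b - 8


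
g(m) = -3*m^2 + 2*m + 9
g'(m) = 2 - 6*m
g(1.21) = 7.03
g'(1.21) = -5.26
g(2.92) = -10.74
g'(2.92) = -15.52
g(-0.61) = 6.66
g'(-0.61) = 5.66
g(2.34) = -2.75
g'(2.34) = -12.04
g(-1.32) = 1.13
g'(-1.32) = 9.92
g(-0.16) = 8.60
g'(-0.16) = 2.96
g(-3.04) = -24.80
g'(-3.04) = 20.24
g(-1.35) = 0.83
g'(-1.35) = 10.10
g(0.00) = 9.00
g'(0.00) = 2.00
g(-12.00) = -447.00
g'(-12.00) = 74.00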